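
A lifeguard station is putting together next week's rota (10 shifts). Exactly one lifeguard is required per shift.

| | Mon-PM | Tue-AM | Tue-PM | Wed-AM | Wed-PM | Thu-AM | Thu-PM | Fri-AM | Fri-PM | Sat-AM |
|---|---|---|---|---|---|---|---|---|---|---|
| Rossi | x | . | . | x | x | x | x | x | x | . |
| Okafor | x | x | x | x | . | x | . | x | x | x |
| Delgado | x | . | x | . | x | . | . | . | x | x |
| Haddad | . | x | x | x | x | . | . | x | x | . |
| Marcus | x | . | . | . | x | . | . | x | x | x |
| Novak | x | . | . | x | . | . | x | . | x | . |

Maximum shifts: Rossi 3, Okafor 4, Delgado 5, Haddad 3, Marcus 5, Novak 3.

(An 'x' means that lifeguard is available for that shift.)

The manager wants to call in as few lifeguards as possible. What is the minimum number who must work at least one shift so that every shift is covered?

3

10 slots to fill and no one can take more than 5, so at least ⌈10/5⌉ = 2 lifeguards are needed.
No set of 2 lifeguards can cover every shift (each such set leaves at least one shift with no one available or exceeds a cap).
Rossi, Okafor, and Delgado alone can cover everything: Mon-PM→Delgado, Tue-AM→Okafor, Tue-PM→Okafor, Wed-AM→Rossi, Wed-PM→Rossi, Thu-AM→Okafor, Thu-PM→Rossi, Fri-AM→Okafor, Fri-PM→Delgado, Sat-AM→Delgado.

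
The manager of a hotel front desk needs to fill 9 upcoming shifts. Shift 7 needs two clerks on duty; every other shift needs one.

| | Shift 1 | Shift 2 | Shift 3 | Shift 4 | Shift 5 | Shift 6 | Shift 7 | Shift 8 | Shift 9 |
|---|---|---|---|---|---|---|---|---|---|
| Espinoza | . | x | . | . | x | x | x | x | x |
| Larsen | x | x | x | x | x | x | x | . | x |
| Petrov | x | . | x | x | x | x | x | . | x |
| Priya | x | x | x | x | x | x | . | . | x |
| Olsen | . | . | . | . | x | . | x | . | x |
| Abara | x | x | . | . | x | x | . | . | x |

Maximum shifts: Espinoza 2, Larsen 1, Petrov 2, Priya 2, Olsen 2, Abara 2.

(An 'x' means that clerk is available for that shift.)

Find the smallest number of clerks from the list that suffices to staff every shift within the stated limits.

10 slots to fill and no one can take more than 2, so at least ⌈10/2⌉ = 5 clerks are needed.
Espinoza, Petrov, Priya, Olsen, and Abara alone can cover everything: Shift 1→Priya, Shift 2→Priya, Shift 3→Petrov, Shift 4→Petrov, Shift 5→Olsen, Shift 6→Abara, Shift 7→Espinoza+Olsen, Shift 8→Espinoza, Shift 9→Abara.

5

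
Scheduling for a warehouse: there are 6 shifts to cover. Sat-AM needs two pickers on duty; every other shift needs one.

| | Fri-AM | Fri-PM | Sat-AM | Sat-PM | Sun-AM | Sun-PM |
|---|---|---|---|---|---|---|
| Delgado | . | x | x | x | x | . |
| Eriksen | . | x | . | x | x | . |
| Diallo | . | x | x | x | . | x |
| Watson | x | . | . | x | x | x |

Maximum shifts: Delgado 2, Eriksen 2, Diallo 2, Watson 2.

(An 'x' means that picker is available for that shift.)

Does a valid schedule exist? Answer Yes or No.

Yes

Fri-AM can only be covered by Watson, so that assignment is forced.
Sat-AM can only be covered by Delgado and Diallo, so that assignment is forced.
One valid schedule: Fri-AM→Watson, Fri-PM→Delgado, Sat-AM→Delgado+Diallo, Sat-PM→Eriksen, Sun-AM→Eriksen, Sun-PM→Diallo.
Loads: Delgado 2/2, Eriksen 2/2, Diallo 2/2, Watson 1/2 — all within limits.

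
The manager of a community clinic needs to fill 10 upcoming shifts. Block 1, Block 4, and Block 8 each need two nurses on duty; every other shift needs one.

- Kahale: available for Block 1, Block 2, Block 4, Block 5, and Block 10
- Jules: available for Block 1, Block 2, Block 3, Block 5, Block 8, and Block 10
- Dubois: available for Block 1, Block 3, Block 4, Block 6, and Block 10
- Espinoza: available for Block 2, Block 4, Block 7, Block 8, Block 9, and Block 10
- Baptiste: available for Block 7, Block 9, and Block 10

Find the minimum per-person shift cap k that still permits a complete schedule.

With 5 nurses and 13 worker-slots to fill, someone must work at least ⌈13/5⌉ = 3 shifts, so k ≥ 3.
k = 3 works: Block 1→Kahale+Dubois, Block 2→Jules, Block 3→Jules, Block 4→Kahale+Dubois, Block 5→Kahale, Block 6→Dubois, Block 7→Espinoza, Block 8→Jules+Espinoza, Block 9→Espinoza, Block 10→Baptiste.
Loads: Kahale 3, Jules 3, Dubois 3, Espinoza 3, Baptiste 1 — all ≤ 3.

3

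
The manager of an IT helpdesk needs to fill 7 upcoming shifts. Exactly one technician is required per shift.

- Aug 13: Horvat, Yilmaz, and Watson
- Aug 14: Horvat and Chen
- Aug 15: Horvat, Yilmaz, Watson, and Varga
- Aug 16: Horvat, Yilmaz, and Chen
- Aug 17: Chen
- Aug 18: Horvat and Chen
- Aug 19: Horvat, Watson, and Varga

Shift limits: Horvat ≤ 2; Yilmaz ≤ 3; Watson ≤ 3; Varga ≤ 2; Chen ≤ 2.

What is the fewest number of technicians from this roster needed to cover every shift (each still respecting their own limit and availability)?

7 slots to fill and no one can take more than 3, so at least ⌈7/3⌉ = 3 technicians are needed.
Horvat, Yilmaz, and Chen alone can cover everything: Aug 13→Yilmaz, Aug 14→Horvat, Aug 15→Yilmaz, Aug 16→Yilmaz, Aug 17→Chen, Aug 18→Chen, Aug 19→Horvat.

3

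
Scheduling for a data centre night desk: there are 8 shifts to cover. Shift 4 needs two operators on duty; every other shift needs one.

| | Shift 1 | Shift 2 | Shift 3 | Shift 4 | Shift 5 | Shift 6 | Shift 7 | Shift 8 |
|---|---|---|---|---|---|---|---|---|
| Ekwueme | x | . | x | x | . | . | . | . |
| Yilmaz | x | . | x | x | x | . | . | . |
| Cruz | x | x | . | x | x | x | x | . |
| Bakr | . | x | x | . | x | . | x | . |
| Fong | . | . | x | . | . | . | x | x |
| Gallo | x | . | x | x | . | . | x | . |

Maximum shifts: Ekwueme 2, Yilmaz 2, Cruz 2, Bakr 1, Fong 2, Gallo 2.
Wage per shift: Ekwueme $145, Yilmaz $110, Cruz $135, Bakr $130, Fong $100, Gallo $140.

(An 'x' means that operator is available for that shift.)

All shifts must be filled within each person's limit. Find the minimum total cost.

$1100

Shift 6 can only be covered by Cruz, so that assignment is forced.
Shift 8 can only be covered by Fong, so that assignment is forced.
Picking the cheapest available operator for each shift independently would cost $1030, but that ignores the shift limits.
An optimal schedule: Shift 1→Yilmaz, Shift 2→Bakr, Shift 3→Gallo, Shift 4→Cruz+Gallo, Shift 5→Yilmaz, Shift 6→Cruz, Shift 7→Fong, Shift 8→Fong.
Total: 110 + 130 + 140 + 135 + 140 + 110 + 135 + 100 + 100 = $1100.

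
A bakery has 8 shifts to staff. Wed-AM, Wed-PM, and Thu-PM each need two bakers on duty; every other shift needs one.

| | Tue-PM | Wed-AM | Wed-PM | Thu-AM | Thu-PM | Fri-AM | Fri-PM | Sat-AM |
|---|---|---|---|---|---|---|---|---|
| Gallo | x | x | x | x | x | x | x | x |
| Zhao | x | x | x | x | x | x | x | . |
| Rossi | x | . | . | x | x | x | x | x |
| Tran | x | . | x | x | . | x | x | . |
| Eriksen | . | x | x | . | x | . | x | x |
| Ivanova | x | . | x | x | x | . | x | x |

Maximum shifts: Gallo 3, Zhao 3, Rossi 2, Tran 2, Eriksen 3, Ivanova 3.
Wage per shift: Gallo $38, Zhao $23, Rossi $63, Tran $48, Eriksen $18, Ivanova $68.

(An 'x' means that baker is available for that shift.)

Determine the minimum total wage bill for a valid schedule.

$333

Picking the cheapest available baker for each shift independently would cost $228, but that ignores the shift limits.
An optimal schedule: Tue-PM→Zhao, Wed-AM→Eriksen+Zhao, Wed-PM→Gallo+Tran, Thu-AM→Gallo, Thu-PM→Eriksen+Gallo, Fri-AM→Zhao, Fri-PM→Tran, Sat-AM→Eriksen.
Total: 23 + 18 + 23 + 38 + 48 + 38 + 18 + 38 + 23 + 48 + 18 = $333.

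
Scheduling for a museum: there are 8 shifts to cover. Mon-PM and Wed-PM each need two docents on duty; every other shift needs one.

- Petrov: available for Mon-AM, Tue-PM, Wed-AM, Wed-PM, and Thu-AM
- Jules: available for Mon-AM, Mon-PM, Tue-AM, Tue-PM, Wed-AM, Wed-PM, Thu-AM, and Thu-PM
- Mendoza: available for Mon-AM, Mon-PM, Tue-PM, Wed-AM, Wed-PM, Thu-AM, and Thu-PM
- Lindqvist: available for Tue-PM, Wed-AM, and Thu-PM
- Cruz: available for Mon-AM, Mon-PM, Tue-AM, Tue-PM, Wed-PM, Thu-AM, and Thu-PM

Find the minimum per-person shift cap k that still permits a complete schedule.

2

With 5 docents and 10 worker-slots to fill, someone must work at least ⌈10/5⌉ = 2 shifts, so k ≥ 2.
k = 2 works: Mon-AM→Petrov, Mon-PM→Jules+Mendoza, Tue-AM→Jules, Tue-PM→Lindqvist, Wed-AM→Petrov, Wed-PM→Mendoza+Cruz, Thu-AM→Cruz, Thu-PM→Lindqvist.
Loads: Petrov 2, Jules 2, Mendoza 2, Lindqvist 2, Cruz 2 — all ≤ 2.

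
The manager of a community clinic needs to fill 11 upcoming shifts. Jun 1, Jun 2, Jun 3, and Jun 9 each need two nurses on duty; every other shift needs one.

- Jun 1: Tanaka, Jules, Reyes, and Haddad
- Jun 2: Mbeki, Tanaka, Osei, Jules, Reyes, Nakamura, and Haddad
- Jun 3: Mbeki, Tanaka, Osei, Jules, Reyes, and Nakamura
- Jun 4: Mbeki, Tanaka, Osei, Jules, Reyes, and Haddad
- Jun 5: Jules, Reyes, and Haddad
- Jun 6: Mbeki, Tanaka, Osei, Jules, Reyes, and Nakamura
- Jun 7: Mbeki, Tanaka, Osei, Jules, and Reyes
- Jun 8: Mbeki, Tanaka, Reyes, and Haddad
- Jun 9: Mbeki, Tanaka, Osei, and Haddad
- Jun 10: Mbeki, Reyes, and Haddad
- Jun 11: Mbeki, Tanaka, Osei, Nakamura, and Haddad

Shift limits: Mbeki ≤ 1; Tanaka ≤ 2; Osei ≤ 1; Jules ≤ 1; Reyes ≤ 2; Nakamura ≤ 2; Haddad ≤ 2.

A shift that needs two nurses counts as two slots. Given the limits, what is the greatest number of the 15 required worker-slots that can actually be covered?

11

Total capacity across all nurses is 1+2+1+1+2+2+2 = 11, and 15 slots are needed, so at most 11 can be filled.
An assignment achieving 11: Jun 1→Tanaka+Reyes, Jun 3→Nakamura, Jun 4→Haddad, Jun 5→Jules, Jun 7→Reyes, Jun 8→Tanaka, Jun 9→Osei+Haddad, Jun 10→Mbeki, Jun 11→Nakamura.
Loads: Mbeki 1/1, Tanaka 2/2, Osei 1/1, Jules 1/1, Reyes 2/2, Nakamura 2/2, Haddad 2/2.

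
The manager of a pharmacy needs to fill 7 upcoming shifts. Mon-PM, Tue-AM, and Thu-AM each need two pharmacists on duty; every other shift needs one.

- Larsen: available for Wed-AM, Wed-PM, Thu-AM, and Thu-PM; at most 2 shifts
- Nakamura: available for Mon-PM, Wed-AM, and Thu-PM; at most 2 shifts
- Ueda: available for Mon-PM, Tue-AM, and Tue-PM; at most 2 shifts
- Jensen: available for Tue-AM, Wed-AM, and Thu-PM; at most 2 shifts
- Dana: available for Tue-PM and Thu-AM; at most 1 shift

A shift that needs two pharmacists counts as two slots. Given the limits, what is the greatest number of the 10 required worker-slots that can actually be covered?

9

Total capacity across all pharmacists is 2+2+2+2+1 = 9, and 10 slots are needed, so at most 9 can be filled.
An assignment achieving 9: Mon-PM→Nakamura+Ueda, Tue-AM→Ueda+Jensen, Tue-PM→Dana, Wed-AM→Nakamura, Wed-PM→Larsen, Thu-AM→Larsen, Thu-PM→Jensen.
Loads: Larsen 2/2, Nakamura 2/2, Ueda 2/2, Jensen 2/2, Dana 1/1.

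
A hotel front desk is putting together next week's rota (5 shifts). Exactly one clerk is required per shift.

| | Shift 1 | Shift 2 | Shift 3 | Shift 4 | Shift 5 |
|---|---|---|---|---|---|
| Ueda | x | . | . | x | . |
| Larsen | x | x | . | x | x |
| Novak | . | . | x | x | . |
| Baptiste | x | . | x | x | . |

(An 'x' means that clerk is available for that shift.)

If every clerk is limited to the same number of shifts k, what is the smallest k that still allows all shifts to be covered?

With 4 clerks and 5 worker-slots to fill, someone must work at least ⌈5/4⌉ = 2 shifts, so k ≥ 2.
k = 2 works: Shift 1→Ueda, Shift 2→Larsen, Shift 3→Novak, Shift 4→Ueda, Shift 5→Larsen.
Loads: Ueda 2, Larsen 2, Novak 1, Baptiste 0 — all ≤ 2.

2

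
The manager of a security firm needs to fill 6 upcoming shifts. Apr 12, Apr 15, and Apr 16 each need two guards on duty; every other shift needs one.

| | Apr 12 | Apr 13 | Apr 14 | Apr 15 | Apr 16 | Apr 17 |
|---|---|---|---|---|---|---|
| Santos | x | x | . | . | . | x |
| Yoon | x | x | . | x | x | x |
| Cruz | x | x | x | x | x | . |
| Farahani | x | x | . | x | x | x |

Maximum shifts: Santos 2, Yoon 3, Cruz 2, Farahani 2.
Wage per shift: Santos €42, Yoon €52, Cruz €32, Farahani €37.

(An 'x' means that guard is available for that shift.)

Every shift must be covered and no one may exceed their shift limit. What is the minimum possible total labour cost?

€378

Apr 14 can only be covered by Cruz, so that assignment is forced.
Picking the cheapest available guard for each shift independently would cost €308, but that ignores the shift limits.
An optimal schedule: Apr 12→Yoon+Farahani, Apr 13→Santos, Apr 14→Cruz, Apr 15→Yoon+Cruz, Apr 16→Yoon+Farahani, Apr 17→Santos.
Total: 52 + 37 + 42 + 32 + 52 + 32 + 52 + 37 + 42 = €378.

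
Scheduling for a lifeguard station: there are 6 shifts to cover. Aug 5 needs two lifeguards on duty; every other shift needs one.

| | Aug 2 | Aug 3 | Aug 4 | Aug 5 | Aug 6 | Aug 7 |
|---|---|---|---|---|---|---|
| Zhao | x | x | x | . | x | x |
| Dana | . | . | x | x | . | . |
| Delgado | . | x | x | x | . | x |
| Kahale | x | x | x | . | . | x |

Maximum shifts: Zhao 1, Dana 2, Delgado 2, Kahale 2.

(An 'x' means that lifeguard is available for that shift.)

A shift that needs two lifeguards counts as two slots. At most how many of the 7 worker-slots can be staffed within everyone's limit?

7

Total capacity across all lifeguards is 1+2+2+2 = 7, and 7 slots are needed, so at most 7 can be filled.
An assignment achieving 7: Aug 2→Kahale, Aug 3→Delgado, Aug 4→Dana, Aug 5→Dana+Delgado, Aug 6→Zhao, Aug 7→Kahale.
Loads: Zhao 1/1, Dana 2/2, Delgado 2/2, Kahale 2/2.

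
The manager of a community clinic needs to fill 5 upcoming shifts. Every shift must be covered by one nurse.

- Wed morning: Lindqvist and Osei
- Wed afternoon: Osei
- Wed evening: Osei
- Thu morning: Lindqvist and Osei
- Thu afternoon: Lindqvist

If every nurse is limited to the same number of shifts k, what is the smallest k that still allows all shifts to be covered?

With 2 nurses and 5 worker-slots to fill, someone must work at least ⌈5/2⌉ = 3 shifts, so k ≥ 3.
k = 3 works: Wed morning→Lindqvist, Wed afternoon→Osei, Wed evening→Osei, Thu morning→Lindqvist, Thu afternoon→Lindqvist.
Loads: Lindqvist 3, Osei 2 — all ≤ 3.

3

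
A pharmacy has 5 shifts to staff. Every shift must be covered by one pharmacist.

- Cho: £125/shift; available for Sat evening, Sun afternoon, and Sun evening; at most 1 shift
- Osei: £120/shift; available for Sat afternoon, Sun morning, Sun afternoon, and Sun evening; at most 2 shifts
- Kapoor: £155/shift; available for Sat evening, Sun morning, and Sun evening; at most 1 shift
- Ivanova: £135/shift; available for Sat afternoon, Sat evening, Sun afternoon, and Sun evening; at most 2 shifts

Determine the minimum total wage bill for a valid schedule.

£635

Picking the cheapest available pharmacist for each shift independently would cost £605, but that ignores the shift limits.
An optimal schedule: Sat afternoon→Osei, Sat evening→Cho, Sun morning→Osei, Sun afternoon→Ivanova, Sun evening→Ivanova.
Total: 120 + 125 + 120 + 135 + 135 = £635.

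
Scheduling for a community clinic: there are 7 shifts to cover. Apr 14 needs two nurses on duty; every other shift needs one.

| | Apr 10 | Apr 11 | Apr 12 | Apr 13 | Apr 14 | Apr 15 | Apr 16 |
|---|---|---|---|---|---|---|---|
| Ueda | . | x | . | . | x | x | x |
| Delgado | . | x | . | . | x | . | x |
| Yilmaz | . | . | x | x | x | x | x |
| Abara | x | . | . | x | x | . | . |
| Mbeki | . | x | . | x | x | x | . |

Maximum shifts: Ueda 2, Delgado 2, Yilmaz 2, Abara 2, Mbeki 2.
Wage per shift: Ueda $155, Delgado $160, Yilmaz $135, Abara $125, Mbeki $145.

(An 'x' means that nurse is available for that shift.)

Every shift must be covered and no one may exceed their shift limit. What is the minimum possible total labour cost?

Apr 10 can only be covered by Abara, so that assignment is forced.
Apr 12 can only be covered by Yilmaz, so that assignment is forced.
Picking the cheapest available nurse for each shift independently would cost $1060, but that ignores the shift limits.
An optimal schedule: Apr 10→Abara, Apr 11→Mbeki, Apr 12→Yilmaz, Apr 13→Abara, Apr 14→Mbeki+Ueda, Apr 15→Yilmaz, Apr 16→Ueda.
Total: 125 + 145 + 135 + 125 + 145 + 155 + 135 + 155 = $1120.

$1120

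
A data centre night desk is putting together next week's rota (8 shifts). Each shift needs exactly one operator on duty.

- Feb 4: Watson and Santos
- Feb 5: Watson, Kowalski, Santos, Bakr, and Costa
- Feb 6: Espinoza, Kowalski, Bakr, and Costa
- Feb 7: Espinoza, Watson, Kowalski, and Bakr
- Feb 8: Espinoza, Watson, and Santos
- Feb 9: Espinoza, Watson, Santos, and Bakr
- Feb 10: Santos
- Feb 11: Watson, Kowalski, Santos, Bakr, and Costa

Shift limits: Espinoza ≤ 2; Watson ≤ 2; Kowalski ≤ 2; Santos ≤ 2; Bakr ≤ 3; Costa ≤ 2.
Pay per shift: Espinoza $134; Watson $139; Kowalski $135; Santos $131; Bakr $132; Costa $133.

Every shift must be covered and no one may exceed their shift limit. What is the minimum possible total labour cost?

$1058

Feb 10 can only be covered by Santos, so that assignment is forced.
Picking the cheapest available operator for each shift independently would cost $1050, but that ignores the shift limits.
An optimal schedule: Feb 4→Santos, Feb 5→Costa, Feb 6→Bakr, Feb 7→Bakr, Feb 8→Espinoza, Feb 9→Bakr, Feb 10→Santos, Feb 11→Costa.
Total: 131 + 133 + 132 + 132 + 134 + 132 + 131 + 133 = $1058.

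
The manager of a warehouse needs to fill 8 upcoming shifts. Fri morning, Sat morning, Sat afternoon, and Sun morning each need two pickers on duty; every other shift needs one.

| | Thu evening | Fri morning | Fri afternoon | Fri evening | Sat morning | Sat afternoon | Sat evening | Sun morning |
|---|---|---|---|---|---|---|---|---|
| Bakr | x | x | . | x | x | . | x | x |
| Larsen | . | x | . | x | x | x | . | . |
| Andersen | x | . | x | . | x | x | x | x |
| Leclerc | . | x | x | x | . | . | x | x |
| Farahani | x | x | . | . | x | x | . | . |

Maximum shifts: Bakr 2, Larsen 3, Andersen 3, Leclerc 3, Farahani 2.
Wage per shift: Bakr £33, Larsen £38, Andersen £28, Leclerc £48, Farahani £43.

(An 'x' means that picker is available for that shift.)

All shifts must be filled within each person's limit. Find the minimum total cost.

£446

Picking the cheapest available picker for each shift independently would cost £376, but that ignores the shift limits.
An optimal schedule: Thu evening→Andersen, Fri morning→Larsen+Farahani, Fri afternoon→Andersen, Fri evening→Bakr, Sat morning→Larsen+Farahani, Sat afternoon→Andersen+Larsen, Sat evening→Leclerc, Sun morning→Bakr+Leclerc.
Total: 28 + 38 + 43 + 28 + 33 + 38 + 43 + 28 + 38 + 48 + 33 + 48 = £446.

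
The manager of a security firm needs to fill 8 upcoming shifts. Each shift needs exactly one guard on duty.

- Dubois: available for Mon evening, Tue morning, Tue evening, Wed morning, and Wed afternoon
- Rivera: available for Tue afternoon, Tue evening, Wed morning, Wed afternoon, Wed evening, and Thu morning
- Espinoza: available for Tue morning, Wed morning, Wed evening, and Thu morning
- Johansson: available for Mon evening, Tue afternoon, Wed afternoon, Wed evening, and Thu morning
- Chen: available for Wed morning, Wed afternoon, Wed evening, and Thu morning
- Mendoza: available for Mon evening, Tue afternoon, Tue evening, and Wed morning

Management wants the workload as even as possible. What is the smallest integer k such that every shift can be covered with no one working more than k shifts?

2

With 6 guards and 8 worker-slots to fill, someone must work at least ⌈8/6⌉ = 2 shifts, so k ≥ 2.
k = 2 works: Mon evening→Dubois, Tue morning→Dubois, Tue afternoon→Rivera, Tue evening→Rivera, Wed morning→Chen, Wed afternoon→Johansson, Wed evening→Espinoza, Thu morning→Espinoza.
Loads: Dubois 2, Rivera 2, Espinoza 2, Johansson 1, Chen 1, Mendoza 0 — all ≤ 2.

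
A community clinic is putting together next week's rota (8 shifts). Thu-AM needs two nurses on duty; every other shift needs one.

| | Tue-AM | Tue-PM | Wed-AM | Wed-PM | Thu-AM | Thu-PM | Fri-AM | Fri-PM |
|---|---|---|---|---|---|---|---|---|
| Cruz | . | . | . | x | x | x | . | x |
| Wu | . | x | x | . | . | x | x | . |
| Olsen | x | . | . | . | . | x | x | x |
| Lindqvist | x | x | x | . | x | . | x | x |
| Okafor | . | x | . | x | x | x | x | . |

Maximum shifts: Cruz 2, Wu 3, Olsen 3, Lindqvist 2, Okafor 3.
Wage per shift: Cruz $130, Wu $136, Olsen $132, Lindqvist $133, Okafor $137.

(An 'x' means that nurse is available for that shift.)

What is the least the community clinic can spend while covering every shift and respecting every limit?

$1194

Picking the cheapest available nurse for each shift independently would cost $1183, but that ignores the shift limits.
An optimal schedule: Tue-AM→Olsen, Tue-PM→Wu, Wed-AM→Lindqvist, Wed-PM→Cruz, Thu-AM→Cruz+Lindqvist, Thu-PM→Olsen, Fri-AM→Wu, Fri-PM→Olsen.
Total: 132 + 136 + 133 + 130 + 130 + 133 + 132 + 136 + 132 = $1194.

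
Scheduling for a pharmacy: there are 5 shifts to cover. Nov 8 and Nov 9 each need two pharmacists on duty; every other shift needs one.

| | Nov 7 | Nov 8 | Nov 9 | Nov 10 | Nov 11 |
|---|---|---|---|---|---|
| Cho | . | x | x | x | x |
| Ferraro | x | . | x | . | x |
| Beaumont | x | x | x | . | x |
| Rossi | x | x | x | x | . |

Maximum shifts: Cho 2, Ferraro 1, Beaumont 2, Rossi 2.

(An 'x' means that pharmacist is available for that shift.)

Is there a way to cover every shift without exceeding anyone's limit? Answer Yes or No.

One valid schedule: Nov 7→Ferraro, Nov 8→Cho+Rossi, Nov 9→Beaumont+Rossi, Nov 10→Cho, Nov 11→Beaumont.
Loads: Cho 2/2, Ferraro 1/1, Beaumont 2/2, Rossi 2/2 — all within limits.

Yes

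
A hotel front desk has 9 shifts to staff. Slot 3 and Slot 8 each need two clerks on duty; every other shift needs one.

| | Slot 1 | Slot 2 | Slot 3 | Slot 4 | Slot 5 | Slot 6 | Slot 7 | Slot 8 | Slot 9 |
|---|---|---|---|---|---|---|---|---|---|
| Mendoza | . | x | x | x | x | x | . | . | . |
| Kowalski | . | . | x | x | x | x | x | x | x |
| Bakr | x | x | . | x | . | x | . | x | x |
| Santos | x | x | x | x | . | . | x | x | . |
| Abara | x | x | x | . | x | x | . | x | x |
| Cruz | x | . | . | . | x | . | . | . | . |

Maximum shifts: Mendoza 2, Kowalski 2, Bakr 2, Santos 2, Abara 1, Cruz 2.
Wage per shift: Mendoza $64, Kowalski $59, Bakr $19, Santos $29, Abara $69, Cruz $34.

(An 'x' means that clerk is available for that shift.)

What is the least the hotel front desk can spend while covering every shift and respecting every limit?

$479

Picking the cheapest available clerk for each shift independently would cost $294, but that ignores the shift limits.
An optimal schedule: Slot 1→Cruz, Slot 2→Mendoza, Slot 3→Santos+Abara, Slot 4→Mendoza, Slot 5→Cruz, Slot 6→Bakr, Slot 7→Kowalski, Slot 8→Bakr+Santos, Slot 9→Kowalski.
Total: 34 + 64 + 29 + 69 + 64 + 34 + 19 + 59 + 19 + 29 + 59 = $479.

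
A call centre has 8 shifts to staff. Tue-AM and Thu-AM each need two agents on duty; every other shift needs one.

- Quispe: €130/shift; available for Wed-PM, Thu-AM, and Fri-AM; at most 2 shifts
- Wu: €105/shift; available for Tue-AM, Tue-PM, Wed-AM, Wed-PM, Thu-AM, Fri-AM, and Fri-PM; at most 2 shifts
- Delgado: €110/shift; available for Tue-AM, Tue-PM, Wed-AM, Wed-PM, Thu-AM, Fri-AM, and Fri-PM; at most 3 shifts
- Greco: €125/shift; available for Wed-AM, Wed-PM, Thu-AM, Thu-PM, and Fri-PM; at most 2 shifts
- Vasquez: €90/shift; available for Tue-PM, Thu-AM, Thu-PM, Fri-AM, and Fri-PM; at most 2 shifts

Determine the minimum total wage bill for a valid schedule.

Tue-AM can only be covered by Wu and Delgado, so that assignment is forced.
Picking the cheapest available agent for each shift independently would cost €980, but that ignores the shift limits.
An optimal schedule: Tue-AM→Wu+Delgado, Tue-PM→Vasquez, Wed-AM→Wu, Wed-PM→Delgado, Thu-AM→Greco+Quispe, Thu-PM→Vasquez, Fri-AM→Delgado, Fri-PM→Greco.
Total: 105 + 110 + 90 + 105 + 110 + 125 + 130 + 90 + 110 + 125 = €1100.

€1100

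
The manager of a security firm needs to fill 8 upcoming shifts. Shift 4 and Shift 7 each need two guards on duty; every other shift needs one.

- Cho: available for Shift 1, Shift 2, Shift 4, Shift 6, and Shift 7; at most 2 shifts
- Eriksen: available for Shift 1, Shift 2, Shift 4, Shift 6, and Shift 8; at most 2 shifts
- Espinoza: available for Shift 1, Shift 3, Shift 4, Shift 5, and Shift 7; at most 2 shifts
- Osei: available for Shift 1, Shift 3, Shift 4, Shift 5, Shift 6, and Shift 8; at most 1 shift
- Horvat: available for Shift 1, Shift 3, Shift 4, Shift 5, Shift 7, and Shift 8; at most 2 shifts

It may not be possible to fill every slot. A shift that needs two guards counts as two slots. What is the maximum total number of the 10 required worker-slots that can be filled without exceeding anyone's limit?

9

Total capacity across all guards is 2+2+2+1+2 = 9, and 10 slots are needed, so at most 9 can be filled.
An assignment achieving 9: Shift 1→Eriksen, Shift 2→Cho, Shift 3→Espinoza, Shift 4→Osei+Horvat, Shift 5→Espinoza, Shift 6→Cho, Shift 7→Horvat, Shift 8→Eriksen.
Loads: Cho 2/2, Eriksen 2/2, Espinoza 2/2, Osei 1/1, Horvat 2/2.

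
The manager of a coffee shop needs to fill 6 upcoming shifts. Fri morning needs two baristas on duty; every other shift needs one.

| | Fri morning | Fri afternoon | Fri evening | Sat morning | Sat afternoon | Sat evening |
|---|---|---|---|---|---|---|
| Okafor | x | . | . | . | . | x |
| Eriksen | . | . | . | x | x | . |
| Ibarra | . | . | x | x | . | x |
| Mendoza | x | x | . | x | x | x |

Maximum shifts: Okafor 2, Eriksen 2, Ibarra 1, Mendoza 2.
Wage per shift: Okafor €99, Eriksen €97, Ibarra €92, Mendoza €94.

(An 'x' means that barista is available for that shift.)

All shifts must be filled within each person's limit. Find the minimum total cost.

Fri morning can only be covered by Okafor and Mendoza, so that assignment is forced.
Fri afternoon can only be covered by Mendoza, so that assignment is forced.
Fri evening can only be covered by Ibarra, so that assignment is forced.
Picking the cheapest available barista for each shift independently would cost €657, but that ignores the shift limits.
An optimal schedule: Fri morning→Okafor+Mendoza, Fri afternoon→Mendoza, Fri evening→Ibarra, Sat morning→Eriksen, Sat afternoon→Eriksen, Sat evening→Okafor.
Total: 99 + 94 + 94 + 92 + 97 + 97 + 99 = €672.

€672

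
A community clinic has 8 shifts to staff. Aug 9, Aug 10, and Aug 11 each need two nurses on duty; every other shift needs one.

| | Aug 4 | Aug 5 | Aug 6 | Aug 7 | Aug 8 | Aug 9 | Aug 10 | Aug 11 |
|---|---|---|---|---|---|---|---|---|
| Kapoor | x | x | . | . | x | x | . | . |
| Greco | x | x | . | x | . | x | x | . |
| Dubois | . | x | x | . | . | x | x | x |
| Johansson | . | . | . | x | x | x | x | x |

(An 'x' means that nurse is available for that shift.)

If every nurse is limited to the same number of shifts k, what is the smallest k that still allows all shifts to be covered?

3

With 4 nurses and 11 worker-slots to fill, someone must work at least ⌈11/4⌉ = 3 shifts, so k ≥ 3.
k = 3 works: Aug 4→Kapoor, Aug 5→Kapoor, Aug 6→Dubois, Aug 7→Greco, Aug 8→Kapoor, Aug 9→Greco+Johansson, Aug 10→Greco+Dubois, Aug 11→Dubois+Johansson.
Loads: Kapoor 3, Greco 3, Dubois 3, Johansson 2 — all ≤ 3.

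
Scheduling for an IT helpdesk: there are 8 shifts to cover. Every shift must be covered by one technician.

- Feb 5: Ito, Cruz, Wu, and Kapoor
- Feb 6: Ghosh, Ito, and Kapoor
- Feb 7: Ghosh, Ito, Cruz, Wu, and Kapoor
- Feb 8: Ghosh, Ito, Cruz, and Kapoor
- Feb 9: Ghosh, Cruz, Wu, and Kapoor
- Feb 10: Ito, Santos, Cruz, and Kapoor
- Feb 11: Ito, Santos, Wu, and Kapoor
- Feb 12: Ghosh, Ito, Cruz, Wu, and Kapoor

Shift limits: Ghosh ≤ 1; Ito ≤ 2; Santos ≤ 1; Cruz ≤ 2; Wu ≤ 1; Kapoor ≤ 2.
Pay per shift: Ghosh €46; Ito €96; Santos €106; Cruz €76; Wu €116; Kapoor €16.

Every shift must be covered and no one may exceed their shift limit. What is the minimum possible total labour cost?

Picking the cheapest available technician for each shift independently would cost €128, but that ignores the shift limits.
An optimal schedule: Feb 5→Kapoor, Feb 6→Kapoor, Feb 7→Ito, Feb 8→Ghosh, Feb 9→Cruz, Feb 10→Cruz, Feb 11→Santos, Feb 12→Ito.
Total: 16 + 16 + 96 + 46 + 76 + 76 + 106 + 96 = €528.

€528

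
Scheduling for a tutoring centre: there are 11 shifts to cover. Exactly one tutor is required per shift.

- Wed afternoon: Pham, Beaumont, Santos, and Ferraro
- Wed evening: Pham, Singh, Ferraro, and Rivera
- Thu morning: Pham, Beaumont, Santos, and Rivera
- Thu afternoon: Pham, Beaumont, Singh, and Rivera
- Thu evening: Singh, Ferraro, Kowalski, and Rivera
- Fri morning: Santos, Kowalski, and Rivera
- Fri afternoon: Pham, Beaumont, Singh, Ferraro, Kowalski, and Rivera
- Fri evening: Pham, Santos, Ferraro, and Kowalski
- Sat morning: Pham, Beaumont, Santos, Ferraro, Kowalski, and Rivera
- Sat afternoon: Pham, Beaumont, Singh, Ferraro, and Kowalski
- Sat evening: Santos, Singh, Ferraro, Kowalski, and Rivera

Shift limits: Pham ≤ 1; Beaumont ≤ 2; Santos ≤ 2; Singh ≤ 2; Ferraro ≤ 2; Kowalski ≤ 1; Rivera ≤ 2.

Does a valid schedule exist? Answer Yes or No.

Yes

One valid schedule: Wed afternoon→Pham, Wed evening→Singh, Thu morning→Beaumont, Thu afternoon→Beaumont, Thu evening→Singh, Fri morning→Santos, Fri afternoon→Kowalski, Fri evening→Santos, Sat morning→Rivera, Sat afternoon→Ferraro, Sat evening→Ferraro.
Loads: Pham 1/1, Beaumont 2/2, Santos 2/2, Singh 2/2, Ferraro 2/2, Kowalski 1/1, Rivera 1/2 — all within limits.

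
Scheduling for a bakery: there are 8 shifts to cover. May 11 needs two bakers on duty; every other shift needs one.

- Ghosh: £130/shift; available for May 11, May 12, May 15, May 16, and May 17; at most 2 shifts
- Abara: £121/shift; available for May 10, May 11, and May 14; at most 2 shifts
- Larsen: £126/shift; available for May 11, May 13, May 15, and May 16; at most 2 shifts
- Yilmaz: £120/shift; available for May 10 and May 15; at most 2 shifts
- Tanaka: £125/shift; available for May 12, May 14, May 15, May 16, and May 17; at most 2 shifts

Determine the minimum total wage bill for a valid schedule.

£1114

May 13 can only be covered by Larsen, so that assignment is forced.
Picking the cheapest available baker for each shift independently would cost £1109, but that ignores the shift limits.
An optimal schedule: May 10→Yilmaz, May 11→Abara+Larsen, May 12→Tanaka, May 13→Larsen, May 14→Abara, May 15→Yilmaz, May 16→Ghosh, May 17→Tanaka.
Total: 120 + 121 + 126 + 125 + 126 + 121 + 120 + 130 + 125 = £1114.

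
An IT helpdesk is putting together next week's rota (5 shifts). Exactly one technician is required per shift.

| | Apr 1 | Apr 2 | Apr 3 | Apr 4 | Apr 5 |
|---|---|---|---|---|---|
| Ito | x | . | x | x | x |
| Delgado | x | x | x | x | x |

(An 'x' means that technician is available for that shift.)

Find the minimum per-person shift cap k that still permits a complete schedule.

With 2 technicians and 5 worker-slots to fill, someone must work at least ⌈5/2⌉ = 3 shifts, so k ≥ 3.
k = 3 works: Apr 1→Ito, Apr 2→Delgado, Apr 3→Ito, Apr 4→Ito, Apr 5→Delgado.
Loads: Ito 3, Delgado 2 — all ≤ 3.

3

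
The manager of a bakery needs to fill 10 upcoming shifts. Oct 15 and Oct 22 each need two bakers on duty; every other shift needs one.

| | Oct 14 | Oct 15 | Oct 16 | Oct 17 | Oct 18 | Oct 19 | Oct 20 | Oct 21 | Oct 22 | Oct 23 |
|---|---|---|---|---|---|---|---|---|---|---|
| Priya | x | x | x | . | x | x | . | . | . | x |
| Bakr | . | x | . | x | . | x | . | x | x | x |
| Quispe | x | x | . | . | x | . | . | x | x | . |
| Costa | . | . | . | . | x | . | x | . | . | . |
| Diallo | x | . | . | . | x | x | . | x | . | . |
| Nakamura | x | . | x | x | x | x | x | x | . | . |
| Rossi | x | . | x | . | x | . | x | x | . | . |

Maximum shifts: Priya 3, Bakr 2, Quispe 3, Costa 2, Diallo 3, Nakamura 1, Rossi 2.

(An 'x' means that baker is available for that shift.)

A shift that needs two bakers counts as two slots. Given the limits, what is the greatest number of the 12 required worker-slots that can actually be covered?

12

Total capacity across all bakers is 3+2+3+2+3+1+2 = 16, and 12 slots are needed, so at most 12 can be filled.
An assignment achieving 12: Oct 14→Quispe, Oct 15→Priya+Quispe, Oct 16→Priya, Oct 17→Bakr, Oct 18→Costa, Oct 19→Diallo, Oct 20→Costa, Oct 21→Diallo, Oct 22→Bakr+Quispe, Oct 23→Priya.
Loads: Priya 3/3, Bakr 2/2, Quispe 3/3, Costa 2/2, Diallo 2/3, Nakamura 0/1, Rossi 0/2.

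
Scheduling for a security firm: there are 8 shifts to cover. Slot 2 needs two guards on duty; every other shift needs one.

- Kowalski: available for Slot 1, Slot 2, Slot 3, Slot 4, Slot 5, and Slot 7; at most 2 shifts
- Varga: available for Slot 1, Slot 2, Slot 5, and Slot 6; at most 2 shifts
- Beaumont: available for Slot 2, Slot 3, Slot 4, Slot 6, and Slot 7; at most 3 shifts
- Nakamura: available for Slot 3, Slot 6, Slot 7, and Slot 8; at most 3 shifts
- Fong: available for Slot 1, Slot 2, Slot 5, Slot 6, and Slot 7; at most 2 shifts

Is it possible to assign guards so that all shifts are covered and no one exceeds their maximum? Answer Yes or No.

Slot 8 can only be covered by Nakamura, so that assignment is forced.
One valid schedule: Slot 1→Kowalski, Slot 2→Beaumont+Fong, Slot 3→Beaumont, Slot 4→Kowalski, Slot 5→Varga, Slot 6→Varga, Slot 7→Beaumont, Slot 8→Nakamura.
Loads: Kowalski 2/2, Varga 2/2, Beaumont 3/3, Nakamura 1/3, Fong 1/2 — all within limits.

Yes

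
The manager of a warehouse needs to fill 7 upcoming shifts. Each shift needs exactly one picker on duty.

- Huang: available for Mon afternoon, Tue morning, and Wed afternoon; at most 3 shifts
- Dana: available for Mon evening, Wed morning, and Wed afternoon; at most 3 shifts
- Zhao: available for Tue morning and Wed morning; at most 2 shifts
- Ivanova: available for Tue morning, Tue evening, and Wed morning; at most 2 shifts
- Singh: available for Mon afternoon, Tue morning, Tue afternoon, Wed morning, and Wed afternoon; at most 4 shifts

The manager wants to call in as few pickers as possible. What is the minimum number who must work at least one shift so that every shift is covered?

7 slots to fill and no one can take more than 4, so at least ⌈7/4⌉ = 2 pickers are needed.
Shifts {Mon afternoon, Mon evening, Tue evening} need 3 slots, but among the pickers available for them (Huang, Dana, Ivanova, and Singh) any 2 together supply at most 2. So 2 pickers are not enough.
Dana, Ivanova, and Singh alone can cover everything: Mon afternoon→Singh, Mon evening→Dana, Tue morning→Ivanova, Tue afternoon→Singh, Tue evening→Ivanova, Wed morning→Dana, Wed afternoon→Dana.

3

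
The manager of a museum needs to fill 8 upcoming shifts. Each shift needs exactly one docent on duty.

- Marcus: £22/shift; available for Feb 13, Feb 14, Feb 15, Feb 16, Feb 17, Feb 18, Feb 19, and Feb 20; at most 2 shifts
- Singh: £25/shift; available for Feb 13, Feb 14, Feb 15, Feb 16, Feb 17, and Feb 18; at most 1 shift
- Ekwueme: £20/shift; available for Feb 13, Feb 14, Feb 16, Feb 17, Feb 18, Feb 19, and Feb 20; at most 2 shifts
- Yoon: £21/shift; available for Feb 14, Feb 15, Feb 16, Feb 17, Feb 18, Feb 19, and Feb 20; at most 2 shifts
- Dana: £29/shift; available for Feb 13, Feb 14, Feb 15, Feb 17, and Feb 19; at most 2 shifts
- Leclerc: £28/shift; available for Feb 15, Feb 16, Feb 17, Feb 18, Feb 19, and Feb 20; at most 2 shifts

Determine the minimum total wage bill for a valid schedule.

Picking the cheapest available docent for each shift independently would cost £161, but that ignores the shift limits.
An optimal schedule: Feb 13→Ekwueme, Feb 14→Yoon, Feb 15→Yoon, Feb 16→Marcus, Feb 17→Singh, Feb 18→Marcus, Feb 19→Leclerc, Feb 20→Ekwueme.
Total: 20 + 21 + 21 + 22 + 25 + 22 + 28 + 20 = £179.

£179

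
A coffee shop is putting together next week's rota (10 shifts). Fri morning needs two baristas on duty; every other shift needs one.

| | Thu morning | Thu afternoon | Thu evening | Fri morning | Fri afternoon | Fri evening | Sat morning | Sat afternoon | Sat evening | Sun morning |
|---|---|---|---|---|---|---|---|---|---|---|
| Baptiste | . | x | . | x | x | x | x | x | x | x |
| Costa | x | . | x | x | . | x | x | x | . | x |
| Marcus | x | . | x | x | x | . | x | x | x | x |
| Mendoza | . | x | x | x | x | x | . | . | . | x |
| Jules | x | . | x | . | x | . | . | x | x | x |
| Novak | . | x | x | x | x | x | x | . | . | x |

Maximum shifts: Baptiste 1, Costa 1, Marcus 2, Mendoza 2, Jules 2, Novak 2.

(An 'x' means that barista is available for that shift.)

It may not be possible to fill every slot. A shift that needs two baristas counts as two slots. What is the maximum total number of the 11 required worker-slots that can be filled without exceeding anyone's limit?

Total capacity across all baristas is 1+1+2+2+2+2 = 10, and 11 slots are needed, so at most 10 can be filled.
An assignment achieving 10: Thu morning→Costa, Thu afternoon→Baptiste, Thu evening→Mendoza, Fri morning→Novak, Fri afternoon→Jules, Fri evening→Mendoza, Sat morning→Marcus, Sat afternoon→Jules, Sat evening→Marcus, Sun morning→Novak.
Loads: Baptiste 1/1, Costa 1/1, Marcus 2/2, Mendoza 2/2, Jules 2/2, Novak 2/2.

10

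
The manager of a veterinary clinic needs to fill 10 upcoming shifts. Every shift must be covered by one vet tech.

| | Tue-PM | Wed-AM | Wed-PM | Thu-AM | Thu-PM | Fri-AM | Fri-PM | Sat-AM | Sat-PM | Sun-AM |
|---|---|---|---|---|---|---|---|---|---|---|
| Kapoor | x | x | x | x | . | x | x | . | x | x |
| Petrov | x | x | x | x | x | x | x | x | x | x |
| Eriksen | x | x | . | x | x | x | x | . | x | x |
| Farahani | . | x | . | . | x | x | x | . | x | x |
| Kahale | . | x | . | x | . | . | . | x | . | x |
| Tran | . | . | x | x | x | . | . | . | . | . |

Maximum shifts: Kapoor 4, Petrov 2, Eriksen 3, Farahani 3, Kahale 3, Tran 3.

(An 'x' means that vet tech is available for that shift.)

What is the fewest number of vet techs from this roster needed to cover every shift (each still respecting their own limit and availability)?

3

10 slots to fill and no one can take more than 4, so at least ⌈10/4⌉ = 3 vet techs are needed.
Kapoor, Eriksen, and Kahale alone can cover everything: Tue-PM→Kapoor, Wed-AM→Eriksen, Wed-PM→Kapoor, Thu-AM→Kahale, Thu-PM→Eriksen, Fri-AM→Kapoor, Fri-PM→Kapoor, Sat-AM→Kahale, Sat-PM→Eriksen, Sun-AM→Kahale.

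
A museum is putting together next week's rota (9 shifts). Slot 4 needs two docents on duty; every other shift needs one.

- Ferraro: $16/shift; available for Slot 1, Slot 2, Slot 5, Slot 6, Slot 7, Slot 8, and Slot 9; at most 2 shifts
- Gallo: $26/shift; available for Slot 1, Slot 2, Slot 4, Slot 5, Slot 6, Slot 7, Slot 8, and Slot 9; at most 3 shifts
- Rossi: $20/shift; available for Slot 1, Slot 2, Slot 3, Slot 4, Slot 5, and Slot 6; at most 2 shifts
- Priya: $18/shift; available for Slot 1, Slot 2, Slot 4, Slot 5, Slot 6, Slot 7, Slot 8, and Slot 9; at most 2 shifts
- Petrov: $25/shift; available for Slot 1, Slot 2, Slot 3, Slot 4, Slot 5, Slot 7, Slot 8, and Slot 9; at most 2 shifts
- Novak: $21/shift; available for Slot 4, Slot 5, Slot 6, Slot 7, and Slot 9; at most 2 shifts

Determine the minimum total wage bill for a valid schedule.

Picking the cheapest available docent for each shift independently would cost $170, but that ignores the shift limits.
An optimal schedule: Slot 1→Ferraro, Slot 2→Priya, Slot 3→Rossi, Slot 4→Rossi+Petrov, Slot 5→Petrov, Slot 6→Priya, Slot 7→Novak, Slot 8→Ferraro, Slot 9→Novak.
Total: 16 + 18 + 20 + 20 + 25 + 25 + 18 + 21 + 16 + 21 = $200.

$200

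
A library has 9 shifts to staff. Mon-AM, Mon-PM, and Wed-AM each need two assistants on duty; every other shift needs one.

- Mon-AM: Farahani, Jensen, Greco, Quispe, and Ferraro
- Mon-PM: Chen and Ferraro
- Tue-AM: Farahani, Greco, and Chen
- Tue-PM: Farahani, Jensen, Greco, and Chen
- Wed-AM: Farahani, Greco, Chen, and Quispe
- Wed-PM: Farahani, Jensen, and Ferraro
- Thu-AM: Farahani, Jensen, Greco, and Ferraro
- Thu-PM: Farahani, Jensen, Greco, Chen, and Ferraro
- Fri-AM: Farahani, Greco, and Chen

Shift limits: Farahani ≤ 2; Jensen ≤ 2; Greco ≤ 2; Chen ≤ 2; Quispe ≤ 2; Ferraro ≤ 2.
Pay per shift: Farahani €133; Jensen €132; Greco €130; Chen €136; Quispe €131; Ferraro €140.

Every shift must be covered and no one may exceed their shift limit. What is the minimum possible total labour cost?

€1604

Mon-PM can only be covered by Chen and Ferraro, so that assignment is forced.
Picking the cheapest available assistant for each shift independently would cost €1580, but that ignores the shift limits.
An optimal schedule: Mon-AM→Quispe+Ferraro, Mon-PM→Chen+Ferraro, Tue-AM→Farahani, Tue-PM→Jensen, Wed-AM→Chen+Quispe, Wed-PM→Farahani, Thu-AM→Jensen, Thu-PM→Greco, Fri-AM→Greco.
Total: 131 + 140 + 136 + 140 + 133 + 132 + 136 + 131 + 133 + 132 + 130 + 130 = €1604.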